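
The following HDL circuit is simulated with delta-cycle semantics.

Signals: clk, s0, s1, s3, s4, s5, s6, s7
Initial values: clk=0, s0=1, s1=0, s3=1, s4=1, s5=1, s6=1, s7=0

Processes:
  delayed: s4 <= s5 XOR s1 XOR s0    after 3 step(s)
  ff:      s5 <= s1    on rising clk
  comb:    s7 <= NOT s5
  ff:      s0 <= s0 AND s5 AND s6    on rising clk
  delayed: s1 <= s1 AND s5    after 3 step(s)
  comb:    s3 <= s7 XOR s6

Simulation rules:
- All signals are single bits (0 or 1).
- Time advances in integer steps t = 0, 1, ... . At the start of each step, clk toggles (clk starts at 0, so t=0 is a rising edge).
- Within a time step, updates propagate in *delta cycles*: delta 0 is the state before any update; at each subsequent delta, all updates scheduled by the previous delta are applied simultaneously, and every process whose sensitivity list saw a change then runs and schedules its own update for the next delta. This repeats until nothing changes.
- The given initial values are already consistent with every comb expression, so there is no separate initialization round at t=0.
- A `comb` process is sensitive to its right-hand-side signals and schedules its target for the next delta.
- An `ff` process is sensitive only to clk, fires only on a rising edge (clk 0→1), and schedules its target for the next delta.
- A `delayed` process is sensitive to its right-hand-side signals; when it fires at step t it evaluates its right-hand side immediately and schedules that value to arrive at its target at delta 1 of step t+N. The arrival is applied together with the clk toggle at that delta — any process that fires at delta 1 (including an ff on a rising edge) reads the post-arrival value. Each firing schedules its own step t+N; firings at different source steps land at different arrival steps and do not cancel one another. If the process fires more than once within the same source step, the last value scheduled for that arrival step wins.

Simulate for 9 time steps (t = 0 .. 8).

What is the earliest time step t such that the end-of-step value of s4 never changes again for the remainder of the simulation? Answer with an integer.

5

t=0 Δ0: s5=1 s1=0 s4=1 s3=1 s6=1 s0=1 clk=0 s7=0
  Δ1: clk:0→1
  Δ2: s5:1→0
  Δ3: s7:0→1
  Δ4: s3:1→0
  (4Δ to stable)
t=1 Δ0: s5=0 s1=0 s4=1 s3=0 s6=1 s0=1 clk=1 s7=1
  Δ1: clk:1→0
  (1Δ to stable)
t=2 Δ0: s5=0 s1=0 s4=1 s3=0 s6=1 s0=1 clk=0 s7=1
  Δ1: clk:0→1
  Δ2: s0:1→0
  (2Δ to stable)
t=3 Δ0: s5=0 s1=0 s4=1 s3=0 s6=1 s0=0 clk=1 s7=1
  Δ1: clk:1→0
  (1Δ to stable)
t=4 Δ0: s5=0 s1=0 s4=1 s3=0 s6=1 s0=0 clk=0 s7=1
  Δ1: clk:0→1
  (1Δ to stable)
t=5 Δ0: s5=0 s1=0 s4=1 s3=0 s6=1 s0=0 clk=1 s7=1
  Δ1: s4:1→0, clk:1→0
  (1Δ to stable)
t=6 Δ0: s5=0 s1=0 s4=0 s3=0 s6=1 s0=0 clk=0 s7=1
  Δ1: clk:0→1
  (1Δ to stable)
t=7 Δ0: s5=0 s1=0 s4=0 s3=0 s6=1 s0=0 clk=1 s7=1
  Δ1: clk:1→0
  (1Δ to stable)
t=8 Δ0: s5=0 s1=0 s4=0 s3=0 s6=1 s0=0 clk=0 s7=1
  Δ1: clk:0→1
  (1Δ to stable)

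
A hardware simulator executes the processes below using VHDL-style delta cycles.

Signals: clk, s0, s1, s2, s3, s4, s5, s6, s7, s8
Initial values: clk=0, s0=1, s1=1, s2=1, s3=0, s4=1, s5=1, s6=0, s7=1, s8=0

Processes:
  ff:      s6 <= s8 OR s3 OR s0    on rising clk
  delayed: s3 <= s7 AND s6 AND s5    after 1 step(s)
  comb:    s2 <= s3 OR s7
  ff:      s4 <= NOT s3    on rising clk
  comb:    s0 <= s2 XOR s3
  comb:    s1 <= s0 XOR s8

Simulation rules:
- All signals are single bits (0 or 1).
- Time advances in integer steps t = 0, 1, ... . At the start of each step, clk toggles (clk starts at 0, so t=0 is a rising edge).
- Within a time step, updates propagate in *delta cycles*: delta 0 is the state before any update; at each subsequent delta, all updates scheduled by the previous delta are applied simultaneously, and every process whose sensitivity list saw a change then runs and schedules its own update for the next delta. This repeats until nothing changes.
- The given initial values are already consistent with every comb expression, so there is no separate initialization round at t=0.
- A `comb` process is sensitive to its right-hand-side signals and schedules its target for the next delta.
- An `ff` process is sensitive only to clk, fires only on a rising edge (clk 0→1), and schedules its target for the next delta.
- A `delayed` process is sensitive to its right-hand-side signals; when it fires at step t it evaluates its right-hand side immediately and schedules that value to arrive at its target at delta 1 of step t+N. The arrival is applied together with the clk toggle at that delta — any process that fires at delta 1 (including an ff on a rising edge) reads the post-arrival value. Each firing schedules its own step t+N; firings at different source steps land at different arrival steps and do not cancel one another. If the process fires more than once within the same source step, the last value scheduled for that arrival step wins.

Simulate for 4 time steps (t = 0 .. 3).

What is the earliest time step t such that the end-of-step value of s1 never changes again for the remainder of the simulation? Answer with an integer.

t=0 Δ0: s6=0 s2=1 s3=0 s8=0 s1=1 s0=1 s4=1 s7=1 s5=1 clk=0
  Δ1: clk:0→1
  Δ2: s6:0→1
  (2Δ to stable)
t=1 Δ0: s6=1 s2=1 s3=0 s8=0 s1=1 s0=1 s4=1 s7=1 s5=1 clk=1
  Δ1: s3:0→1, clk:1→0
  Δ2: s0:1→0
  Δ3: s1:1→0
  (3Δ to stable)
t=2 Δ0: s6=1 s2=1 s3=1 s8=0 s1=0 s0=0 s4=1 s7=1 s5=1 clk=0
  Δ1: clk:0→1
  Δ2: s4:1→0
  (2Δ to stable)
t=3 Δ0: s6=1 s2=1 s3=1 s8=0 s1=0 s0=0 s4=0 s7=1 s5=1 clk=1
  Δ1: clk:1→0
  (1Δ to stable)

1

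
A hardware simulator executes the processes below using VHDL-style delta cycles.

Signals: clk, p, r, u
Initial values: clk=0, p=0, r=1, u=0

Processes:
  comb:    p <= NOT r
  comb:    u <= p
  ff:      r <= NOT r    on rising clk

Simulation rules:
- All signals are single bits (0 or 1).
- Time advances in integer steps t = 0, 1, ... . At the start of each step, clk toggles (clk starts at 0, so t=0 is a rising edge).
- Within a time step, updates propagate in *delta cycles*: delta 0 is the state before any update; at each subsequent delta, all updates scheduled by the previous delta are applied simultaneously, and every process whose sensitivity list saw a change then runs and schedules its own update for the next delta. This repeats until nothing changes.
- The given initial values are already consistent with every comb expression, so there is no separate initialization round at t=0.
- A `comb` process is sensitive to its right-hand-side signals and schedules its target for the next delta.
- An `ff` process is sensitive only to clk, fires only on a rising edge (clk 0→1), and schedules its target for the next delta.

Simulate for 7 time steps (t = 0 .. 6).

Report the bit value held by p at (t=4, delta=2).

t0.Δ0 r=1 u=0 p=0 clk=0
t0.Δ1 r=1 u=0 p=0 clk=1
t0.Δ2 r=0 u=0 p=0 clk=1
t0.Δ3 r=0 u=0 p=1 clk=1
t0.Δ4 r=0 u=1 p=1 clk=1
t1.Δ0 r=0 u=1 p=1 clk=1
t1.Δ1 r=0 u=1 p=1 clk=0
t2.Δ0 r=0 u=1 p=1 clk=0
t2.Δ1 r=0 u=1 p=1 clk=1
t2.Δ2 r=1 u=1 p=1 clk=1
t2.Δ3 r=1 u=1 p=0 clk=1
t2.Δ4 r=1 u=0 p=0 clk=1
t3.Δ0 r=1 u=0 p=0 clk=1
t3.Δ1 r=1 u=0 p=0 clk=0
t4.Δ0 r=1 u=0 p=0 clk=0
t4.Δ1 r=1 u=0 p=0 clk=1
t4.Δ2 r=0 u=0 p=0 clk=1
t4.Δ3 r=0 u=0 p=1 clk=1
t4.Δ4 r=0 u=1 p=1 clk=1
t5.Δ0 r=0 u=1 p=1 clk=1
t5.Δ1 r=0 u=1 p=1 clk=0
t6.Δ0 r=0 u=1 p=1 clk=0
t6.Δ1 r=0 u=1 p=1 clk=1
t6.Δ2 r=1 u=1 p=1 clk=1
t6.Δ3 r=1 u=1 p=0 clk=1
t6.Δ4 r=1 u=0 p=0 clk=1

0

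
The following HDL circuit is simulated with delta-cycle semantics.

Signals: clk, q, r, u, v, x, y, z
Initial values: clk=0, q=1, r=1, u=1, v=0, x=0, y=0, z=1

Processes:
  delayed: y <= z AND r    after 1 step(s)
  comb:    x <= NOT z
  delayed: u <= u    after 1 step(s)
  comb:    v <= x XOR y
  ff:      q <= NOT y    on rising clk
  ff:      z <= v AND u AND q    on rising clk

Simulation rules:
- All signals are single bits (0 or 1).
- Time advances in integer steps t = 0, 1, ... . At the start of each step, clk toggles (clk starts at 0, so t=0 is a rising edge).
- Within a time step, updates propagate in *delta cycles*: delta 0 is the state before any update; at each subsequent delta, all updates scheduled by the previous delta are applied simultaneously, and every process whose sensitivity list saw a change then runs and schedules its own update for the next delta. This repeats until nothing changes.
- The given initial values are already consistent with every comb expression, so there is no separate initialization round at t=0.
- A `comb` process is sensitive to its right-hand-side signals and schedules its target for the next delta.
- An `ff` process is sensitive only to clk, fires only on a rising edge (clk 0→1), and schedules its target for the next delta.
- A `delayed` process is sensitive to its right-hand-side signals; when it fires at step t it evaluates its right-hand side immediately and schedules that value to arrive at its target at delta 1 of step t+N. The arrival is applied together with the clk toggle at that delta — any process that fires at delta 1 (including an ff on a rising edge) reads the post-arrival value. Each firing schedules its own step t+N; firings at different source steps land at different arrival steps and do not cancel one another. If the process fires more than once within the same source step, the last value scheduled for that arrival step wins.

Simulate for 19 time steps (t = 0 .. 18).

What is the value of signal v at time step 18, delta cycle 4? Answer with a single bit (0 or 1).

0

[bits: v,clk,x,u,z,y,r,q]
t=0: Δ0=00011011 Δ1=01011011 Δ2=01010011 Δ3=01110011 Δ4=11110011 | 4Δ
t=1: Δ0=11110011 Δ1=10110011 | 1Δ
t=2: Δ0=10110011 Δ1=11110011 Δ2=11111011 Δ3=11011011 Δ4=01011011 | 4Δ
t=3: Δ0=01011011 Δ1=00011111 Δ2=10011111 | 2Δ
t=4: Δ0=10011111 Δ1=11011111 Δ2=11011110 | 2Δ
t=5: Δ0=11011110 Δ1=10011110 | 1Δ
t=6: Δ0=10011110 Δ1=11011110 Δ2=11010110 Δ3=11110110 Δ4=01110110 | 4Δ
t=7: Δ0=01110110 Δ1=00110010 Δ2=10110010 | 2Δ
t=8: Δ0=10110010 Δ1=11110010 Δ2=11110011 | 2Δ
t=9: Δ0=11110011 Δ1=10110011 | 1Δ
t=10: Δ0=10110011 Δ1=11110011 Δ2=11111011 Δ3=11011011 Δ4=01011011 | 4Δ
t=11: Δ0=01011011 Δ1=00011111 Δ2=10011111 | 2Δ
t=12: Δ0=10011111 Δ1=11011111 Δ2=11011110 | 2Δ
t=13: Δ0=11011110 Δ1=10011110 | 1Δ
t=14: Δ0=10011110 Δ1=11011110 Δ2=11010110 Δ3=11110110 Δ4=01110110 | 4Δ
t=15: Δ0=01110110 Δ1=00110010 Δ2=10110010 | 2Δ
t=16: Δ0=10110010 Δ1=11110010 Δ2=11110011 | 2Δ
t=17: Δ0=11110011 Δ1=10110011 | 1Δ
t=18: Δ0=10110011 Δ1=11110011 Δ2=11111011 Δ3=11011011 Δ4=01011011 | 4Δ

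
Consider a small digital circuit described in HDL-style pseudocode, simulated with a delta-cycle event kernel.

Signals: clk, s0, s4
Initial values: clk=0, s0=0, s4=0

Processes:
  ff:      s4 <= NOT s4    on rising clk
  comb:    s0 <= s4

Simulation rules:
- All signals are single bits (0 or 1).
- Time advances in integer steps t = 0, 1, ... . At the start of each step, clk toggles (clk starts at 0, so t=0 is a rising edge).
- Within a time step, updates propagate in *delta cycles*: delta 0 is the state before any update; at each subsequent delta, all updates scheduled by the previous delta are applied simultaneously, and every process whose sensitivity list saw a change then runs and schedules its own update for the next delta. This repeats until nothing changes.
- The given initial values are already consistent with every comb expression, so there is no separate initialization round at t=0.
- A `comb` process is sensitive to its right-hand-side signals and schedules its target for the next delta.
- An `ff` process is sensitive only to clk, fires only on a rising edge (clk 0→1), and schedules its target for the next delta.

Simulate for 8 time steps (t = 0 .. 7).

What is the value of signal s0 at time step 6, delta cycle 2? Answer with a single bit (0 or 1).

1

t0.Δ0 s0=0 clk=0 s4=0
t0.Δ1 s0=0 clk=1 s4=0
t0.Δ2 s0=0 clk=1 s4=1
t0.Δ3 s0=1 clk=1 s4=1
t1.Δ0 s0=1 clk=1 s4=1
t1.Δ1 s0=1 clk=0 s4=1
t2.Δ0 s0=1 clk=0 s4=1
t2.Δ1 s0=1 clk=1 s4=1
t2.Δ2 s0=1 clk=1 s4=0
t2.Δ3 s0=0 clk=1 s4=0
t3.Δ0 s0=0 clk=1 s4=0
t3.Δ1 s0=0 clk=0 s4=0
t4.Δ0 s0=0 clk=0 s4=0
t4.Δ1 s0=0 clk=1 s4=0
t4.Δ2 s0=0 clk=1 s4=1
t4.Δ3 s0=1 clk=1 s4=1
t5.Δ0 s0=1 clk=1 s4=1
t5.Δ1 s0=1 clk=0 s4=1
t6.Δ0 s0=1 clk=0 s4=1
t6.Δ1 s0=1 clk=1 s4=1
t6.Δ2 s0=1 clk=1 s4=0
t6.Δ3 s0=0 clk=1 s4=0
t7.Δ0 s0=0 clk=1 s4=0
t7.Δ1 s0=0 clk=0 s4=0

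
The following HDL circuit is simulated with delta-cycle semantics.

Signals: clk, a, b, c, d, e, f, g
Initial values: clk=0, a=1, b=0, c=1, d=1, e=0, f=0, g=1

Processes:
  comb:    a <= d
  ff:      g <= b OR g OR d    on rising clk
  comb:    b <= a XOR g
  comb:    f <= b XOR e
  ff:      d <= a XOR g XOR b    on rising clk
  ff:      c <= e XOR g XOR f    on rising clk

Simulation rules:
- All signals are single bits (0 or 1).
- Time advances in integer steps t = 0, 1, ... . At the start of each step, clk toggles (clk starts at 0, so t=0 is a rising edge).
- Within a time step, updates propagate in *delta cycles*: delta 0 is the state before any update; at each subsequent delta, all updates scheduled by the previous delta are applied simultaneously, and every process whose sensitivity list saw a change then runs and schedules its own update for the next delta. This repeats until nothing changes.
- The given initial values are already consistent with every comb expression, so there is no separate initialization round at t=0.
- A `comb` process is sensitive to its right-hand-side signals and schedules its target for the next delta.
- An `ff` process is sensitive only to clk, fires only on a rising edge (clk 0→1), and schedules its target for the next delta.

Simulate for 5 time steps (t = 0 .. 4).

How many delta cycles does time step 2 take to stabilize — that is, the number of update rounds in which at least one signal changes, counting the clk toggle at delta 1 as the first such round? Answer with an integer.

2

[bits: d,clk,c,g,f,b,e,a]
t=0: Δ0=10110001 Δ1=11110001 Δ2=01110001 Δ3=01110000 Δ4=01110100 Δ5=01111100 | 5Δ
t=1: Δ0=01111100 Δ1=00111100 | 1Δ
t=2: Δ0=00111100 Δ1=01111100 Δ2=01011100 | 2Δ
t=3: Δ0=01011100 Δ1=00011100 | 1Δ
t=4: Δ0=00011100 Δ1=01011100 | 1Δ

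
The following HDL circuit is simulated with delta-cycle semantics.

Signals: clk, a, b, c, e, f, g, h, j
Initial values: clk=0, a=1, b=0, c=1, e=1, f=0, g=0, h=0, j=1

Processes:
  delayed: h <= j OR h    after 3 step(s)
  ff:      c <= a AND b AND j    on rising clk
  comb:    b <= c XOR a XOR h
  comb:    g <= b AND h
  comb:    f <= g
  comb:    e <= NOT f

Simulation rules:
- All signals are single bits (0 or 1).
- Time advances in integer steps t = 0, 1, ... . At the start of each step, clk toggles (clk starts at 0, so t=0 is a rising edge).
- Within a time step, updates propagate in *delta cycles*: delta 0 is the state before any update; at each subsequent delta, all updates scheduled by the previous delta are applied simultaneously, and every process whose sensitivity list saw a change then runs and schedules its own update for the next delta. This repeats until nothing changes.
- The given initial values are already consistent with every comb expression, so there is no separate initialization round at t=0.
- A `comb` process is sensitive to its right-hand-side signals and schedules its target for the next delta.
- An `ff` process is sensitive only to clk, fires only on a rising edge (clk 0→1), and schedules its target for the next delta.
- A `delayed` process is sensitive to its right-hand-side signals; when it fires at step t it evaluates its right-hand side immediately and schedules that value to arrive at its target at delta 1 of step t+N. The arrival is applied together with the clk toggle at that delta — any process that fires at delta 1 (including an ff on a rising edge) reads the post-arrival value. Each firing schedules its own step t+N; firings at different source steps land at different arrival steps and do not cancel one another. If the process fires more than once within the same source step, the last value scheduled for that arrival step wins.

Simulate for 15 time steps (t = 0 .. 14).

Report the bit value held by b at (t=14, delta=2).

t=0 Δ0: c=1 e=1 g=0 a=1 j=1 f=0 clk=0 h=0 b=0
  Δ1: clk:0→1
  Δ2: c:1→0
  Δ3: b:0→1
  (3Δ to stable)
t=1 Δ0: c=0 e=1 g=0 a=1 j=1 f=0 clk=1 h=0 b=1
  Δ1: clk:1→0
  (1Δ to stable)
t=2 Δ0: c=0 e=1 g=0 a=1 j=1 f=0 clk=0 h=0 b=1
  Δ1: clk:0→1
  Δ2: c:0→1
  Δ3: b:1→0
  (3Δ to stable)
t=3 Δ0: c=1 e=1 g=0 a=1 j=1 f=0 clk=1 h=0 b=0
  Δ1: clk:1→0
  (1Δ to stable)
t=4 Δ0: c=1 e=1 g=0 a=1 j=1 f=0 clk=0 h=0 b=0
  Δ1: clk:0→1
  Δ2: c:1→0
  Δ3: b:0→1
  (3Δ to stable)
t=5 Δ0: c=0 e=1 g=0 a=1 j=1 f=0 clk=1 h=0 b=1
  Δ1: clk:1→0
  (1Δ to stable)
t=6 Δ0: c=0 e=1 g=0 a=1 j=1 f=0 clk=0 h=0 b=1
  Δ1: clk:0→1
  Δ2: c:0→1
  Δ3: b:1→0
  (3Δ to stable)
t=7 Δ0: c=1 e=1 g=0 a=1 j=1 f=0 clk=1 h=0 b=0
  Δ1: clk:1→0
  (1Δ to stable)
t=8 Δ0: c=1 e=1 g=0 a=1 j=1 f=0 clk=0 h=0 b=0
  Δ1: clk:0→1
  Δ2: c:1→0
  Δ3: b:0→1
  (3Δ to stable)
t=9 Δ0: c=0 e=1 g=0 a=1 j=1 f=0 clk=1 h=0 b=1
  Δ1: clk:1→0
  (1Δ to stable)
t=10 Δ0: c=0 e=1 g=0 a=1 j=1 f=0 clk=0 h=0 b=1
  Δ1: clk:0→1
  Δ2: c:0→1
  Δ3: b:1→0
  (3Δ to stable)
t=11 Δ0: c=1 e=1 g=0 a=1 j=1 f=0 clk=1 h=0 b=0
  Δ1: clk:1→0
  (1Δ to stable)
t=12 Δ0: c=1 e=1 g=0 a=1 j=1 f=0 clk=0 h=0 b=0
  Δ1: clk:0→1
  Δ2: c:1→0
  Δ3: b:0→1
  (3Δ to stable)
t=13 Δ0: c=0 e=1 g=0 a=1 j=1 f=0 clk=1 h=0 b=1
  Δ1: clk:1→0
  (1Δ to stable)
t=14 Δ0: c=0 e=1 g=0 a=1 j=1 f=0 clk=0 h=0 b=1
  Δ1: clk:0→1
  Δ2: c:0→1
  Δ3: b:1→0
  (3Δ to stable)

1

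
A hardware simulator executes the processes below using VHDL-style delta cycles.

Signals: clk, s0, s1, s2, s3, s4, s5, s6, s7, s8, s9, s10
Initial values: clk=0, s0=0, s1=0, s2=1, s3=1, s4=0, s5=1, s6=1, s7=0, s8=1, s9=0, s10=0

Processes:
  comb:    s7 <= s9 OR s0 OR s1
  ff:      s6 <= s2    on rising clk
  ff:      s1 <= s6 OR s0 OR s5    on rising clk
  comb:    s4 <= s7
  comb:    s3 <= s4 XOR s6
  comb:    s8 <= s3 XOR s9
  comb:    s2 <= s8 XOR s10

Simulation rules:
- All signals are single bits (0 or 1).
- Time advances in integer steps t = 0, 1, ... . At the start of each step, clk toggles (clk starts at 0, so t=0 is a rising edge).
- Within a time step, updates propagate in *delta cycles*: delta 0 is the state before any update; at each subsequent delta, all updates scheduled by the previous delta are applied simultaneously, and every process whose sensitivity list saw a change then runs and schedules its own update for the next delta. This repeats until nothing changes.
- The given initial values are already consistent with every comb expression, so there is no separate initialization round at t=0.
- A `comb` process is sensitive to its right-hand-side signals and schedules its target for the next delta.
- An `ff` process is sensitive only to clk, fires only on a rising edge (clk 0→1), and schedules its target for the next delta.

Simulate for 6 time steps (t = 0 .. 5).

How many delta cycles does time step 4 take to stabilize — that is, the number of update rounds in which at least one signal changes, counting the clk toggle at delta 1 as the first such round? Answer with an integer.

[bits: s9,s0,s1,s7,clk,s3,s10,s6,s2,s4,s8,s5]
t=0: Δ0=000001011011 Δ1=000011011011 Δ2=001011011011 Δ3=001111011011 Δ4=001111011111 Δ5=001110011111 Δ6=001110011101 Δ7=001110010101 | 7Δ
t=1: Δ0=001110010101 Δ1=001100010101 | 1Δ
t=2: Δ0=001100010101 Δ1=001110010101 Δ2=001110000101 Δ3=001111000101 Δ4=001111000111 Δ5=001111001111 | 5Δ
t=3: Δ0=001111001111 Δ1=001101001111 | 1Δ
t=4: Δ0=001101001111 Δ1=001111001111 Δ2=001111011111 Δ3=001110011111 Δ4=001110011101 Δ5=001110010101 | 5Δ
t=5: Δ0=001110010101 Δ1=001100010101 | 1Δ

5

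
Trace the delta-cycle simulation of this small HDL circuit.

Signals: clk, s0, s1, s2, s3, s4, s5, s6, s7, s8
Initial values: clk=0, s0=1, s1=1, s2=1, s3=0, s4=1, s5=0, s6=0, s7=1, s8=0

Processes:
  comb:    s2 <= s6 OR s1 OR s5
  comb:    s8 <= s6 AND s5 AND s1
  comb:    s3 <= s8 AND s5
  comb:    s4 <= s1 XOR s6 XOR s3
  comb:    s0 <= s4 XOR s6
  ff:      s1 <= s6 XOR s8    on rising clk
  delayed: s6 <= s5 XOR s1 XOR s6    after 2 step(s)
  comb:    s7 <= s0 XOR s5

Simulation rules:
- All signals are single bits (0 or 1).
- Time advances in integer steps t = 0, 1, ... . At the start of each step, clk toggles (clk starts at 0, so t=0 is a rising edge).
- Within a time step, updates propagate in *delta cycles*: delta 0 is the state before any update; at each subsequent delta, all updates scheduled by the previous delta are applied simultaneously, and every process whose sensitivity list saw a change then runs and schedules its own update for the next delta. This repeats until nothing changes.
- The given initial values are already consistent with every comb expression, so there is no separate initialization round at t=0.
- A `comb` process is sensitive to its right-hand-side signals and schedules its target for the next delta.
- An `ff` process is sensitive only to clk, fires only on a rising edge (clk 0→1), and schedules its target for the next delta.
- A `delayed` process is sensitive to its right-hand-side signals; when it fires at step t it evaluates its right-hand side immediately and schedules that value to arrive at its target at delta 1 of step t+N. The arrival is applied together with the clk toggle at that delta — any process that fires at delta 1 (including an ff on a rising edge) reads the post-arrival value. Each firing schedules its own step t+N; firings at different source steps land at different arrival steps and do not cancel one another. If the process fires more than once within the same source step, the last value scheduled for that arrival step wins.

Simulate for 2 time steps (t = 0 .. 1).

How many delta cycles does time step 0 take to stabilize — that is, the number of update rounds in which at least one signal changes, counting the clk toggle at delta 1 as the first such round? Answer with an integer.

t=0 Δ0: s7=1 s3=0 clk=0 s0=1 s2=1 s5=0 s6=0 s1=1 s4=1 s8=0
  Δ1: clk:0→1
  Δ2: s1:1→0
  Δ3: s2:1→0, s4:1→0
  Δ4: s0:1→0
  Δ5: s7:1→0
  (5Δ to stable)
t=1 Δ0: s7=0 s3=0 clk=1 s0=0 s2=0 s5=0 s6=0 s1=0 s4=0 s8=0
  Δ1: clk:1→0
  (1Δ to stable)

5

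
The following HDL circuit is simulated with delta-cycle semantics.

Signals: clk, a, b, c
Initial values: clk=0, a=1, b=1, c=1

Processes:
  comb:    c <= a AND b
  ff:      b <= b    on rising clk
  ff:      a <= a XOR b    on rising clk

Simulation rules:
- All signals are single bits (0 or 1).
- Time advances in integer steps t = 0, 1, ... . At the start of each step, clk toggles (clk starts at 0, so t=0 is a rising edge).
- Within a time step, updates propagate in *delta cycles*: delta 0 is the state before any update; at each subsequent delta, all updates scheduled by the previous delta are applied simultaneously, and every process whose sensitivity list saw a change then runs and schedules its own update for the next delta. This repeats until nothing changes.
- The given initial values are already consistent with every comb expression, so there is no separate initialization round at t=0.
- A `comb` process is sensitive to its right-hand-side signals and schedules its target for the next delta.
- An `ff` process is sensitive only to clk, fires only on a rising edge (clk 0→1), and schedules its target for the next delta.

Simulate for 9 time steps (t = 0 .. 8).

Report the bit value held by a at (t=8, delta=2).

0

t0.Δ0 clk=0 b=1 a=1 c=1
t0.Δ1 clk=1 b=1 a=1 c=1
t0.Δ2 clk=1 b=1 a=0 c=1
t0.Δ3 clk=1 b=1 a=0 c=0
t1.Δ0 clk=1 b=1 a=0 c=0
t1.Δ1 clk=0 b=1 a=0 c=0
t2.Δ0 clk=0 b=1 a=0 c=0
t2.Δ1 clk=1 b=1 a=0 c=0
t2.Δ2 clk=1 b=1 a=1 c=0
t2.Δ3 clk=1 b=1 a=1 c=1
t3.Δ0 clk=1 b=1 a=1 c=1
t3.Δ1 clk=0 b=1 a=1 c=1
t4.Δ0 clk=0 b=1 a=1 c=1
t4.Δ1 clk=1 b=1 a=1 c=1
t4.Δ2 clk=1 b=1 a=0 c=1
t4.Δ3 clk=1 b=1 a=0 c=0
t5.Δ0 clk=1 b=1 a=0 c=0
t5.Δ1 clk=0 b=1 a=0 c=0
t6.Δ0 clk=0 b=1 a=0 c=0
t6.Δ1 clk=1 b=1 a=0 c=0
t6.Δ2 clk=1 b=1 a=1 c=0
t6.Δ3 clk=1 b=1 a=1 c=1
t7.Δ0 clk=1 b=1 a=1 c=1
t7.Δ1 clk=0 b=1 a=1 c=1
t8.Δ0 clk=0 b=1 a=1 c=1
t8.Δ1 clk=1 b=1 a=1 c=1
t8.Δ2 clk=1 b=1 a=0 c=1
t8.Δ3 clk=1 b=1 a=0 c=0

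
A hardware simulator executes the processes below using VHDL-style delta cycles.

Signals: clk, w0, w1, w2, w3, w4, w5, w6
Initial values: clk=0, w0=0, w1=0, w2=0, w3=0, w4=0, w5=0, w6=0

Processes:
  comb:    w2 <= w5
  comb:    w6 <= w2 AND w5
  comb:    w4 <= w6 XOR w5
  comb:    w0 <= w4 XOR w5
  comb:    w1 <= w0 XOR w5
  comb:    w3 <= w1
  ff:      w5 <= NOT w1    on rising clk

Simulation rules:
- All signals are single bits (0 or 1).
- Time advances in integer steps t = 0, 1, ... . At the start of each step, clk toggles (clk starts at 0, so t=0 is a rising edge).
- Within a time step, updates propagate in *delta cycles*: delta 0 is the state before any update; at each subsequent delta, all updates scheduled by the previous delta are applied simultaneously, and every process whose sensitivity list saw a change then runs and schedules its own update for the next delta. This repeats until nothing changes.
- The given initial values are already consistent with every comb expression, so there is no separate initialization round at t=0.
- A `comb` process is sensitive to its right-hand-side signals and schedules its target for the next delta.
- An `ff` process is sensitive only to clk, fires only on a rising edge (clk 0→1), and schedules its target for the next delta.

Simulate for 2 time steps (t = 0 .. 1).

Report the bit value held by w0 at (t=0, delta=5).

t0.Δ0 w1=0 w3=0 w2=0 w6=0 w5=0 clk=0 w0=0 w4=0
t0.Δ1 w1=0 w3=0 w2=0 w6=0 w5=0 clk=1 w0=0 w4=0
t0.Δ2 w1=0 w3=0 w2=0 w6=0 w5=1 clk=1 w0=0 w4=0
t0.Δ3 w1=1 w3=0 w2=1 w6=0 w5=1 clk=1 w0=1 w4=1
t0.Δ4 w1=0 w3=1 w2=1 w6=1 w5=1 clk=1 w0=0 w4=1
t0.Δ5 w1=1 w3=0 w2=1 w6=1 w5=1 clk=1 w0=0 w4=0
t0.Δ6 w1=1 w3=1 w2=1 w6=1 w5=1 clk=1 w0=1 w4=0
t0.Δ7 w1=0 w3=1 w2=1 w6=1 w5=1 clk=1 w0=1 w4=0
t0.Δ8 w1=0 w3=0 w2=1 w6=1 w5=1 clk=1 w0=1 w4=0
t1.Δ0 w1=0 w3=0 w2=1 w6=1 w5=1 clk=1 w0=1 w4=0
t1.Δ1 w1=0 w3=0 w2=1 w6=1 w5=1 clk=0 w0=1 w4=0

0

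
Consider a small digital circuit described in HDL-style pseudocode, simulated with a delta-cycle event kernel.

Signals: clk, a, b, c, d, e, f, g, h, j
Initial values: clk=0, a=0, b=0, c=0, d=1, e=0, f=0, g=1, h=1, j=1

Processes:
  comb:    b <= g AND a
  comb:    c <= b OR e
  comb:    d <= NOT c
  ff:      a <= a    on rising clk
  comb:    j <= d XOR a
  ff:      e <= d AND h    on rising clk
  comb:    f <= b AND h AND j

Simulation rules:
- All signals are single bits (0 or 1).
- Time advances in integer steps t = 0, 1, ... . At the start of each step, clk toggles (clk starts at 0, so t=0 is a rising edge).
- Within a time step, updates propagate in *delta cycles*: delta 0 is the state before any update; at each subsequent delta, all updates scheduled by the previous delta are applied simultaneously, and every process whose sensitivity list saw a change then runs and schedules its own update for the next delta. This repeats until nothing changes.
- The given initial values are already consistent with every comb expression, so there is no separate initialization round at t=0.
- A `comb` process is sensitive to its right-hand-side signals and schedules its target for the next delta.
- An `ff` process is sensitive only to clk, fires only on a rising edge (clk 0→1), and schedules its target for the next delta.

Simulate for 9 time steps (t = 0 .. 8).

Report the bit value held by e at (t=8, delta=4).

1

t0.Δ0 clk=0 a=0 d=1 j=1 b=0 h=1 e=0 f=0 c=0 g=1
t0.Δ1 clk=1 a=0 d=1 j=1 b=0 h=1 e=0 f=0 c=0 g=1
t0.Δ2 clk=1 a=0 d=1 j=1 b=0 h=1 e=1 f=0 c=0 g=1
t0.Δ3 clk=1 a=0 d=1 j=1 b=0 h=1 e=1 f=0 c=1 g=1
t0.Δ4 clk=1 a=0 d=0 j=1 b=0 h=1 e=1 f=0 c=1 g=1
t0.Δ5 clk=1 a=0 d=0 j=0 b=0 h=1 e=1 f=0 c=1 g=1
t1.Δ0 clk=1 a=0 d=0 j=0 b=0 h=1 e=1 f=0 c=1 g=1
t1.Δ1 clk=0 a=0 d=0 j=0 b=0 h=1 e=1 f=0 c=1 g=1
t2.Δ0 clk=0 a=0 d=0 j=0 b=0 h=1 e=1 f=0 c=1 g=1
t2.Δ1 clk=1 a=0 d=0 j=0 b=0 h=1 e=1 f=0 c=1 g=1
t2.Δ2 clk=1 a=0 d=0 j=0 b=0 h=1 e=0 f=0 c=1 g=1
t2.Δ3 clk=1 a=0 d=0 j=0 b=0 h=1 e=0 f=0 c=0 g=1
t2.Δ4 clk=1 a=0 d=1 j=0 b=0 h=1 e=0 f=0 c=0 g=1
t2.Δ5 clk=1 a=0 d=1 j=1 b=0 h=1 e=0 f=0 c=0 g=1
t3.Δ0 clk=1 a=0 d=1 j=1 b=0 h=1 e=0 f=0 c=0 g=1
t3.Δ1 clk=0 a=0 d=1 j=1 b=0 h=1 e=0 f=0 c=0 g=1
t4.Δ0 clk=0 a=0 d=1 j=1 b=0 h=1 e=0 f=0 c=0 g=1
t4.Δ1 clk=1 a=0 d=1 j=1 b=0 h=1 e=0 f=0 c=0 g=1
t4.Δ2 clk=1 a=0 d=1 j=1 b=0 h=1 e=1 f=0 c=0 g=1
t4.Δ3 clk=1 a=0 d=1 j=1 b=0 h=1 e=1 f=0 c=1 g=1
t4.Δ4 clk=1 a=0 d=0 j=1 b=0 h=1 e=1 f=0 c=1 g=1
t4.Δ5 clk=1 a=0 d=0 j=0 b=0 h=1 e=1 f=0 c=1 g=1
t5.Δ0 clk=1 a=0 d=0 j=0 b=0 h=1 e=1 f=0 c=1 g=1
t5.Δ1 clk=0 a=0 d=0 j=0 b=0 h=1 e=1 f=0 c=1 g=1
t6.Δ0 clk=0 a=0 d=0 j=0 b=0 h=1 e=1 f=0 c=1 g=1
t6.Δ1 clk=1 a=0 d=0 j=0 b=0 h=1 e=1 f=0 c=1 g=1
t6.Δ2 clk=1 a=0 d=0 j=0 b=0 h=1 e=0 f=0 c=1 g=1
t6.Δ3 clk=1 a=0 d=0 j=0 b=0 h=1 e=0 f=0 c=0 g=1
t6.Δ4 clk=1 a=0 d=1 j=0 b=0 h=1 e=0 f=0 c=0 g=1
t6.Δ5 clk=1 a=0 d=1 j=1 b=0 h=1 e=0 f=0 c=0 g=1
t7.Δ0 clk=1 a=0 d=1 j=1 b=0 h=1 e=0 f=0 c=0 g=1
t7.Δ1 clk=0 a=0 d=1 j=1 b=0 h=1 e=0 f=0 c=0 g=1
t8.Δ0 clk=0 a=0 d=1 j=1 b=0 h=1 e=0 f=0 c=0 g=1
t8.Δ1 clk=1 a=0 d=1 j=1 b=0 h=1 e=0 f=0 c=0 g=1
t8.Δ2 clk=1 a=0 d=1 j=1 b=0 h=1 e=1 f=0 c=0 g=1
t8.Δ3 clk=1 a=0 d=1 j=1 b=0 h=1 e=1 f=0 c=1 g=1
t8.Δ4 clk=1 a=0 d=0 j=1 b=0 h=1 e=1 f=0 c=1 g=1
t8.Δ5 clk=1 a=0 d=0 j=0 b=0 h=1 e=1 f=0 c=1 g=1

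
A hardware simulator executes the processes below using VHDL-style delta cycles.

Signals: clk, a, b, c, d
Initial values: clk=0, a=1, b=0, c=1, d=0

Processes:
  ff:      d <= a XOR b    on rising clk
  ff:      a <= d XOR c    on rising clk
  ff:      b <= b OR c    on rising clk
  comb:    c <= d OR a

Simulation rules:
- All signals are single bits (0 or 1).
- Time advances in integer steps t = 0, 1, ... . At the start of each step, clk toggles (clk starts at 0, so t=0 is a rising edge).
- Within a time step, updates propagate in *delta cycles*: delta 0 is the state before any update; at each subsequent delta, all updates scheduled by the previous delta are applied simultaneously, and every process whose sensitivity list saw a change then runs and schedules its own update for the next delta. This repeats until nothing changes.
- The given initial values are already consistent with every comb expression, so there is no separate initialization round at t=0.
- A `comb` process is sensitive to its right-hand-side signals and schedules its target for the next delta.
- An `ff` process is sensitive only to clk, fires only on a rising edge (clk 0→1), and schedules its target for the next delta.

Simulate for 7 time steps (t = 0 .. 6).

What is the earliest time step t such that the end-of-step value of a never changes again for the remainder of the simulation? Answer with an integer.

t0.Δ0 b=0 d=0 a=1 c=1 clk=0
t0.Δ1 b=0 d=0 a=1 c=1 clk=1
t0.Δ2 b=1 d=1 a=1 c=1 clk=1
t1.Δ0 b=1 d=1 a=1 c=1 clk=1
t1.Δ1 b=1 d=1 a=1 c=1 clk=0
t2.Δ0 b=1 d=1 a=1 c=1 clk=0
t2.Δ1 b=1 d=1 a=1 c=1 clk=1
t2.Δ2 b=1 d=0 a=0 c=1 clk=1
t2.Δ3 b=1 d=0 a=0 c=0 clk=1
t3.Δ0 b=1 d=0 a=0 c=0 clk=1
t3.Δ1 b=1 d=0 a=0 c=0 clk=0
t4.Δ0 b=1 d=0 a=0 c=0 clk=0
t4.Δ1 b=1 d=0 a=0 c=0 clk=1
t4.Δ2 b=1 d=1 a=0 c=0 clk=1
t4.Δ3 b=1 d=1 a=0 c=1 clk=1
t5.Δ0 b=1 d=1 a=0 c=1 clk=1
t5.Δ1 b=1 d=1 a=0 c=1 clk=0
t6.Δ0 b=1 d=1 a=0 c=1 clk=0
t6.Δ1 b=1 d=1 a=0 c=1 clk=1

2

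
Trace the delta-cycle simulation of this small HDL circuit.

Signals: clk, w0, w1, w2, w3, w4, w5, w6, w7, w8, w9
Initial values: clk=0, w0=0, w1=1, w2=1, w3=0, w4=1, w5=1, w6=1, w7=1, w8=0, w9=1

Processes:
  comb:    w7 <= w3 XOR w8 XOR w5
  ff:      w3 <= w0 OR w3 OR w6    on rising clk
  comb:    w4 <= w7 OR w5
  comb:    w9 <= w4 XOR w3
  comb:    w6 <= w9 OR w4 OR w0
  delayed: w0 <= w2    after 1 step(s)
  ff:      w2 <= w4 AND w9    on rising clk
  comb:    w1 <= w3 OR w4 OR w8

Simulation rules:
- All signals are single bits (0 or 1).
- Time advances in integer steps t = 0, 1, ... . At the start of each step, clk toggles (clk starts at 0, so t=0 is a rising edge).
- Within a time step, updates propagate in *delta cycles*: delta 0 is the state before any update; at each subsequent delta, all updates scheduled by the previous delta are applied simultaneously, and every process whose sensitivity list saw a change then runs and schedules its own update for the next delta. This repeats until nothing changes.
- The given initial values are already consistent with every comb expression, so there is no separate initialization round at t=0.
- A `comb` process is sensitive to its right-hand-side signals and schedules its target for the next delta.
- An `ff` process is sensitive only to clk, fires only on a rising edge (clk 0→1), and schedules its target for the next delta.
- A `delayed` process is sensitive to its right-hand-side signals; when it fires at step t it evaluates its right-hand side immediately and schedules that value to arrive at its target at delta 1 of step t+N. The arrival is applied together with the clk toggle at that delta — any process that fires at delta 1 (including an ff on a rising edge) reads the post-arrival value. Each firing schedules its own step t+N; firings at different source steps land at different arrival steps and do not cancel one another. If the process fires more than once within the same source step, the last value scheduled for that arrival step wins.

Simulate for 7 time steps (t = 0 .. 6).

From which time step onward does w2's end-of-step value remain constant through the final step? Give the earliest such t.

2

[bits: w1,w7,w9,w0,w6,clk,w4,w3,w8,w2,w5]
t=0: Δ0=11101010011 Δ1=11101110011 Δ2=11101111011 Δ3=10001111011 | 3Δ
t=1: Δ0=10001111011 Δ1=10001011011 | 1Δ
t=2: Δ0=10001011011 Δ1=10001111011 Δ2=10001111001 | 2Δ
t=3: Δ0=10001111001 Δ1=10001011001 | 1Δ
t=4: Δ0=10001011001 Δ1=10001111001 | 1Δ
t=5: Δ0=10001111001 Δ1=10001011001 | 1Δ
t=6: Δ0=10001011001 Δ1=10001111001 | 1Δ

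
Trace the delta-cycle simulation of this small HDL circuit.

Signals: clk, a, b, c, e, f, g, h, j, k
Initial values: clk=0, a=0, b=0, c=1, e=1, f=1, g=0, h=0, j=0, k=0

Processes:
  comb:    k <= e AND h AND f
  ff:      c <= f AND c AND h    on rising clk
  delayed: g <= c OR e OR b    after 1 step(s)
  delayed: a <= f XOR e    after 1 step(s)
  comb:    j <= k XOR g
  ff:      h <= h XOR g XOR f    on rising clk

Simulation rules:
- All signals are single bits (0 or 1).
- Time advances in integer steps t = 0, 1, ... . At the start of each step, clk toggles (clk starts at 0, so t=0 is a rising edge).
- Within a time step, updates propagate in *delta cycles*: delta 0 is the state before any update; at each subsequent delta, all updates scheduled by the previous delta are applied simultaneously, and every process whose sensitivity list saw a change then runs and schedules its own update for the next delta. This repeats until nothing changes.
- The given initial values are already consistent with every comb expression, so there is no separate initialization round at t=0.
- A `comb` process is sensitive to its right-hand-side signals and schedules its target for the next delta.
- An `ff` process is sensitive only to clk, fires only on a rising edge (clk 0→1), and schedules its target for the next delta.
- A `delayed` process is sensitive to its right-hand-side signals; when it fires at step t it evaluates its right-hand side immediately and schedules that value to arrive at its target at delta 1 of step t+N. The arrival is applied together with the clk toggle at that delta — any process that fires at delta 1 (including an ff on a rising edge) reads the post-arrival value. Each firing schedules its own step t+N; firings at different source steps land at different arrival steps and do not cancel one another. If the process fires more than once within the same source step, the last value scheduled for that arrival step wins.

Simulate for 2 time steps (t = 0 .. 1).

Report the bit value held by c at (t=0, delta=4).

t0.Δ0 f=1 e=1 k=0 g=0 b=0 clk=0 a=0 c=1 h=0 j=0
t0.Δ1 f=1 e=1 k=0 g=0 b=0 clk=1 a=0 c=1 h=0 j=0
t0.Δ2 f=1 e=1 k=0 g=0 b=0 clk=1 a=0 c=0 h=1 j=0
t0.Δ3 f=1 e=1 k=1 g=0 b=0 clk=1 a=0 c=0 h=1 j=0
t0.Δ4 f=1 e=1 k=1 g=0 b=0 clk=1 a=0 c=0 h=1 j=1
t1.Δ0 f=1 e=1 k=1 g=0 b=0 clk=1 a=0 c=0 h=1 j=1
t1.Δ1 f=1 e=1 k=1 g=1 b=0 clk=0 a=0 c=0 h=1 j=1
t1.Δ2 f=1 e=1 k=1 g=1 b=0 clk=0 a=0 c=0 h=1 j=0

0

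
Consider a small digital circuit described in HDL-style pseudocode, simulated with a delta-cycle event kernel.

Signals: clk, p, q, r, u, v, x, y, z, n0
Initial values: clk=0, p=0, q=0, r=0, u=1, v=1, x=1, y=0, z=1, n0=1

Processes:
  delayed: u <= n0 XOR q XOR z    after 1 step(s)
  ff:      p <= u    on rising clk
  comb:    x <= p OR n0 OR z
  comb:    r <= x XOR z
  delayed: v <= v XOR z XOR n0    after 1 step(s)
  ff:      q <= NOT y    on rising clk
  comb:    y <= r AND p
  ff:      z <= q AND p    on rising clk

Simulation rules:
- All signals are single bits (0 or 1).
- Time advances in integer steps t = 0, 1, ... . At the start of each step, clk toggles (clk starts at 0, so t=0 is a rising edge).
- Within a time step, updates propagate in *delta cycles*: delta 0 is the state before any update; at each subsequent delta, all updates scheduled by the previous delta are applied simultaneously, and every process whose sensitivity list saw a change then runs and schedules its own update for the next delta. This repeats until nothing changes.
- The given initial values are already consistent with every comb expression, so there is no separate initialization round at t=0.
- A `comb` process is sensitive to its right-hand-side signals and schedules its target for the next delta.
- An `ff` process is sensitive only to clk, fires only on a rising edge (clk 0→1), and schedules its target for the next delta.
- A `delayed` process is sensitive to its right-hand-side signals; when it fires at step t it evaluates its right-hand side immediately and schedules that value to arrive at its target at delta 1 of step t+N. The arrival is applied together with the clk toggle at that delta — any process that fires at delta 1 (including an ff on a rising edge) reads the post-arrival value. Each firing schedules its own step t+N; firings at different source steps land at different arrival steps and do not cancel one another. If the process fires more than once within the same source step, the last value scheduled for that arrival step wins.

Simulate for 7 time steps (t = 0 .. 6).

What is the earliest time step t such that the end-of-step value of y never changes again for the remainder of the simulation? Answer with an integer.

[bits: p,v,clk,u,r,z,q,x,n0,y]
t=0: Δ0=0101010110 Δ1=0111010110 Δ2=1111001110 Δ3=1111101110 Δ4=1111101111 | 4Δ
t=1: Δ0=1111101111 Δ1=1000101111 | 1Δ
t=2: Δ0=1000101111 Δ1=1110101111 Δ2=0110110111 Δ3=0110010110 | 3Δ
t=3: Δ0=0110010110 Δ1=0100010110 | 1Δ
t=4: Δ0=0100010110 Δ1=0110010110 Δ2=0110001110 Δ3=0110101110 | 3Δ
t=5: Δ0=0110101110 Δ1=0000101110 | 1Δ
t=6: Δ0=0000101110 Δ1=0110101110 | 1Δ

2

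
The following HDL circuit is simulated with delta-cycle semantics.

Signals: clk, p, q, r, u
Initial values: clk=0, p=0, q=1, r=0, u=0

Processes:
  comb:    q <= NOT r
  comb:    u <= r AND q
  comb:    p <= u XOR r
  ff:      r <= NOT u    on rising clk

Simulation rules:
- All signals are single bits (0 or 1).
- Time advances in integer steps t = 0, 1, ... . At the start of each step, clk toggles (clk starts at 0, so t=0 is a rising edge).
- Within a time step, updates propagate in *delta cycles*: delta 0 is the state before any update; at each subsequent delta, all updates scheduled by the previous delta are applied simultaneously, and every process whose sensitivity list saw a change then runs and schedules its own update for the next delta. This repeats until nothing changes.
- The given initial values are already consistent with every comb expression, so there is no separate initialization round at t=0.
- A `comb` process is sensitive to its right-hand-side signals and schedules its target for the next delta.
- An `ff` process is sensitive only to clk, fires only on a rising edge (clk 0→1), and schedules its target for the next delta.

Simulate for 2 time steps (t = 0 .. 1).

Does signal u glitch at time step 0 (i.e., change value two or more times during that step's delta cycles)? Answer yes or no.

yes

t=0 Δ0: p=0 r=0 clk=0 u=0 q=1
  Δ1: clk:0→1
  Δ2: r:0→1
  Δ3: p:0→1, u:0→1, q:1→0
  Δ4: p:1→0, u:1→0
  Δ5: p:0→1
  (5Δ to stable)
t=1 Δ0: p=1 r=1 clk=1 u=0 q=0
  Δ1: clk:1→0
  (1Δ to stable)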